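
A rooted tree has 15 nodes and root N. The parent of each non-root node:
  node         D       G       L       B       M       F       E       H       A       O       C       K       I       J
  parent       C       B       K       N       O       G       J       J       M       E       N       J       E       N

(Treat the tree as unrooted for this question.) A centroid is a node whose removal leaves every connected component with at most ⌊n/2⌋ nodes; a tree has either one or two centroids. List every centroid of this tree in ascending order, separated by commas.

Delete J: the remaining components have sizes 6, 5, 2, 1. Max 6 ≤ 7, so J is a centroid.
No neighbour of J does as well, so J is the unique centroid.

J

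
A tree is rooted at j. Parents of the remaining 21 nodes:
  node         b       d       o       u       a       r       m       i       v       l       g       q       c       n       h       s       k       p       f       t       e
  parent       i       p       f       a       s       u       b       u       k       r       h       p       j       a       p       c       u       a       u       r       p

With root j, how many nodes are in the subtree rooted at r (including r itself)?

r's subtree: {r, l, t}, size 3.

3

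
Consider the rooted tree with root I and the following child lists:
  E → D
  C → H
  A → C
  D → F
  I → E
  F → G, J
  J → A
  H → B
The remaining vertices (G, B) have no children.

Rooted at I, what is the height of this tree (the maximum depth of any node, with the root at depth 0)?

The longest root-to-leaf path is I-E-D-F-J-A-C-H-B (8 edges).

8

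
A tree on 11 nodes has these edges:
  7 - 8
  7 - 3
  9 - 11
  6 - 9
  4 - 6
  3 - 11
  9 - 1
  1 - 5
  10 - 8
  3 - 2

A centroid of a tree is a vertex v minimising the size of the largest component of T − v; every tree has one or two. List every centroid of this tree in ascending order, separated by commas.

Delete 11: the remaining components have sizes 5, 5. Max 5 ≤ 5, so 11 is a centroid.
No neighbour of 11 does as well, so 11 is the unique centroid.

11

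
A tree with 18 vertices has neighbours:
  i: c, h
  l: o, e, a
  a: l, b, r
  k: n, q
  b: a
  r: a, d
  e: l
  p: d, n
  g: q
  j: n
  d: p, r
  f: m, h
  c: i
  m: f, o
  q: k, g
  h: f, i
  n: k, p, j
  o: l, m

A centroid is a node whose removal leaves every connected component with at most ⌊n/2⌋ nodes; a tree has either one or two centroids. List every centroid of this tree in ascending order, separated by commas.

a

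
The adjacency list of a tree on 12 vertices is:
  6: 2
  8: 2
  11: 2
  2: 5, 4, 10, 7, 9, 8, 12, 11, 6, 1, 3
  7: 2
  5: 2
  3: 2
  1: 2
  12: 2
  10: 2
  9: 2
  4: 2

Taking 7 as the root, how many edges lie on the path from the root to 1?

2

Path from 7 to 1: 7 – 2 – 1, which has 2 edges.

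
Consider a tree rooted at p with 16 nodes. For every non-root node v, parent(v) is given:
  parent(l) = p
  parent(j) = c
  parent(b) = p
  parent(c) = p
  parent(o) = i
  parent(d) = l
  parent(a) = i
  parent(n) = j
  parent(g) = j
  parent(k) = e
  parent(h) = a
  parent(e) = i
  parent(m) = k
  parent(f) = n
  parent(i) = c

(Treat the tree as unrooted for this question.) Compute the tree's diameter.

7

BFS from m reaches d last, at distance 7; BFS from d confirms no node is farther.
Path: m-k-e-i-c-p-l-d.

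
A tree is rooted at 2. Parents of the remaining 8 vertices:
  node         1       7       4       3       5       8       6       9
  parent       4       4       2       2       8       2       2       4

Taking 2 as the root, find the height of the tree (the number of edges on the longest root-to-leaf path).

The longest root-to-leaf path is 2-4-7 (2 edges).

2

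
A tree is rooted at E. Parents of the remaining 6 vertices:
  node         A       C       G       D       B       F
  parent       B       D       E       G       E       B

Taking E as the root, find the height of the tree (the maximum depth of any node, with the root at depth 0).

3

C sits deepest: E – G – D – C — 3 edges from the root.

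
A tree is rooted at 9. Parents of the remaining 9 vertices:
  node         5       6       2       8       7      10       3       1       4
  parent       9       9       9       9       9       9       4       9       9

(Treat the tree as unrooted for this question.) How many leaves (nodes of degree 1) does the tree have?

8

Exactly 8 nodes have a single neighbour: 1, 2, 3, 5, 6, 7, 8, 10.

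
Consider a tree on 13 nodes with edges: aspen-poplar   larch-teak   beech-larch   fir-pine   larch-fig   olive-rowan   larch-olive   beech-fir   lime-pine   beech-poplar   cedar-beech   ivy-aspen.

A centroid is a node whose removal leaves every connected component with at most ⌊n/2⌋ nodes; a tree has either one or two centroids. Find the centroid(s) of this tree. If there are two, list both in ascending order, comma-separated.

beech

If beech is removed the pieces have sizes 5, 3, 3, 1, all ≤ ⌊13/2⌋ = 6.
Every other node leaves some component of size > 6, so the centroid is unique.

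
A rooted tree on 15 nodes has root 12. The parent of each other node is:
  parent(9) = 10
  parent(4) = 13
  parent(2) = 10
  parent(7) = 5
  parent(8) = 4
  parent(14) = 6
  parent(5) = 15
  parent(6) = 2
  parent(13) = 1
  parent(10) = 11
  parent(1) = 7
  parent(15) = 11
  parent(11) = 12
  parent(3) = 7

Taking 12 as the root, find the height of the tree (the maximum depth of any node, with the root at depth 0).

8

A deepest node is 8, reached by 12–11–15–5–7–1–13–4–8.
That path has 8 edges, so the height is 8.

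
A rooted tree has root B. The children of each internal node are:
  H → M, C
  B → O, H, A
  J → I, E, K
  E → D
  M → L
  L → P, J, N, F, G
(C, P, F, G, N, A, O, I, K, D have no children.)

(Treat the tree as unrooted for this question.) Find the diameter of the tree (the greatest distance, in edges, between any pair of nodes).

7

A longest path is A–B–H–M–L–J–E–D, with 7 edges.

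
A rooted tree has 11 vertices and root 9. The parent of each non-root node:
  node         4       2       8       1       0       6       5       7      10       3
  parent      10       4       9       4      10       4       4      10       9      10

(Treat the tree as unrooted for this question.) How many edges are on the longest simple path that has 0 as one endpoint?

3

Distances from 0 peak at 3, attained at 5 (2, 8, 6, 1 also at distance 3).
0 – 10 – 4 – 5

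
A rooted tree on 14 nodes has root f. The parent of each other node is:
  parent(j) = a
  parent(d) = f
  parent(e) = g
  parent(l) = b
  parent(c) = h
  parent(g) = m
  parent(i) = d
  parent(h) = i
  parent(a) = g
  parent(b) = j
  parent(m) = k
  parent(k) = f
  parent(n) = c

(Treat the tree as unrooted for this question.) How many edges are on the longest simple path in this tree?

Starting from l, a farthest node is n at distance 12.
One longest path: l-b-j-a-g-m-k-f-d-i-h-c-n.
So the diameter is 12.

12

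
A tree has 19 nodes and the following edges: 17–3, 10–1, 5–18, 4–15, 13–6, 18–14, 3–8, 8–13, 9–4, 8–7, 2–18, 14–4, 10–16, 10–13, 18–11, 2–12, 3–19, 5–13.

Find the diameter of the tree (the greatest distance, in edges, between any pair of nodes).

8

A longest path is 9 - 4 - 14 - 18 - 5 - 13 - 8 - 3 - 19, with 8 edges.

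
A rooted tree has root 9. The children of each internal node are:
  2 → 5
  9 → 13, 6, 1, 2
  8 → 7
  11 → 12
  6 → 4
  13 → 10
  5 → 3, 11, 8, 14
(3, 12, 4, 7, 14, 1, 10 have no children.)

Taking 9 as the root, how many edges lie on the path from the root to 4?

2

Path from 9 to 4: 9 – 6 – 4, which has 2 edges.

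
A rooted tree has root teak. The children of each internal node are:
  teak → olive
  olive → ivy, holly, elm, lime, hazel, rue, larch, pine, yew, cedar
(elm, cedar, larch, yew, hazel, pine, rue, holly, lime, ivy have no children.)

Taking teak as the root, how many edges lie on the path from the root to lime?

2

teak–olive–lime — 2 edges.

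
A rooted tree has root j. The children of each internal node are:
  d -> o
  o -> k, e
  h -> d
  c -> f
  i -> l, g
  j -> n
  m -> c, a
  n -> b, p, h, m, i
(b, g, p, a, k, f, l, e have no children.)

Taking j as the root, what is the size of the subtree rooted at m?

m's subtree: {m, a, c, f}, size 4.

4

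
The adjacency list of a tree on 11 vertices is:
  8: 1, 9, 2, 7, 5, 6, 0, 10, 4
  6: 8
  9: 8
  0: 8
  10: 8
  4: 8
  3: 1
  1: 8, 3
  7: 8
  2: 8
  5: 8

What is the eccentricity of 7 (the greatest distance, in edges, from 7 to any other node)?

A farthest node from 7 is 3.
The path 7 – 8 – 1 – 3 has 3 edges.

3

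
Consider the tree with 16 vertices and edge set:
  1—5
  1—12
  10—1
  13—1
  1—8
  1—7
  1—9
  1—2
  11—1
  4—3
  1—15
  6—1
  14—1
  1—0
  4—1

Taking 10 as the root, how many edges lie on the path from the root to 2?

2

Climbing from 2 to the root: 2 – 1 – 10. That's 2 steps.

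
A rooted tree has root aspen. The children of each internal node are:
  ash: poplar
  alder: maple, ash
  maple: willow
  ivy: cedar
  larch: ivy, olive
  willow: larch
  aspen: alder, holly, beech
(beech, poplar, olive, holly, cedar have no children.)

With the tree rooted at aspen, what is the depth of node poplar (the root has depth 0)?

3

Climbing from poplar to the root: poplar–ash–alder–aspen. That's 3 steps.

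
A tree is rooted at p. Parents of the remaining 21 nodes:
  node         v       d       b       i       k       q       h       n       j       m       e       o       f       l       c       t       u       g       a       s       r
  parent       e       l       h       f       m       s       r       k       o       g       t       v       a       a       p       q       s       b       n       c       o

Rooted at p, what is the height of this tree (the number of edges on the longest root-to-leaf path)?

17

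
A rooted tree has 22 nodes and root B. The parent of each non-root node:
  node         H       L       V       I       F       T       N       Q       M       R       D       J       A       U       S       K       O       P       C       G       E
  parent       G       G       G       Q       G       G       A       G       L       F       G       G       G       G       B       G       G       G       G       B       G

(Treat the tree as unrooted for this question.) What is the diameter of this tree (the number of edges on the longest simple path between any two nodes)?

4

Starting from S, a farthest node is N at distance 4.
One longest path: S-B-G-A-N.
So the diameter is 4.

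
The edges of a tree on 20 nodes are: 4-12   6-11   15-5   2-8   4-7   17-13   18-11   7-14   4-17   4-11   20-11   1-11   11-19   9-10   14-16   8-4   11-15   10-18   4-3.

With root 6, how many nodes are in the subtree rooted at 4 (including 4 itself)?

4's subtree: {4, 7, 8, 12, 17, 3, 14, 2, 13, 16}, size 10.

10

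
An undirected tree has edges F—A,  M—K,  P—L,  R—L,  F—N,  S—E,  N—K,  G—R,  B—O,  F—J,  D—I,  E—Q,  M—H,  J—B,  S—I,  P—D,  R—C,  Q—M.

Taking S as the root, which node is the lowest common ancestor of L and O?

Path L→root: L P D I S; path O→root: O B J F N K M Q E S.
First common node: S.

S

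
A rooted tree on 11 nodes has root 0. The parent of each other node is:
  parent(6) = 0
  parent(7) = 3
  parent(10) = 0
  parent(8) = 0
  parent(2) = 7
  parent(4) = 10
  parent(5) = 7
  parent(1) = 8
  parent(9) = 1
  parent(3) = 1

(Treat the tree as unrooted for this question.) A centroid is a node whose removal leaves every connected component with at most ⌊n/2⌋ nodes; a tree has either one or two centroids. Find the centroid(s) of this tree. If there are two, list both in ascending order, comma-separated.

1

If 1 is removed the pieces have sizes 5, 4, 1, all ≤ ⌊11/2⌋ = 5.
No neighbour of 1 does as well, so 1 is the unique centroid.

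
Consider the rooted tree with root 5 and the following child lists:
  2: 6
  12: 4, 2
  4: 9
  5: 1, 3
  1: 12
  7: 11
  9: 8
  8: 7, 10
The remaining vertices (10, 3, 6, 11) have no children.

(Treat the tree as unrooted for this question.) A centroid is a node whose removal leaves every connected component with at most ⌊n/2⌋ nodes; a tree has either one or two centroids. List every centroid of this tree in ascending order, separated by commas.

If 4 is removed the pieces have sizes 6, 5, all ≤ ⌊12/2⌋ = 6.
Its neighbour 12 also leaves a largest component of size 6, so both are centroids.

4, 12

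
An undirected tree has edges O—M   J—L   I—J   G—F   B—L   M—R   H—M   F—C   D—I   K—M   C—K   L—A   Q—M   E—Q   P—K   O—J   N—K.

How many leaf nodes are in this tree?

The leaves are A, B, D, E, G, H, N, P, R.
That is 9 leaves.

9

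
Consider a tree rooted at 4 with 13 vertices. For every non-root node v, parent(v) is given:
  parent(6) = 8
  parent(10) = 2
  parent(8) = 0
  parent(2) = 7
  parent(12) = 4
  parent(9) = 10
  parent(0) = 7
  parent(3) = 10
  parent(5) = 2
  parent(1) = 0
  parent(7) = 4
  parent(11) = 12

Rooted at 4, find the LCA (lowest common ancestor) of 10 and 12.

10's ancestor chain is 10, 2, 7, 4 and 12's is 12, 4; they first meet at 4.

4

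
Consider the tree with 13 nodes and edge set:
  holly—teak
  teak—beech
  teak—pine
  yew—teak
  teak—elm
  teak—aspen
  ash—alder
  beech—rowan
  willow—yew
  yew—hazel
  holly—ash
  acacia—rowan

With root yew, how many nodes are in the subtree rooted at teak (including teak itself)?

teak's subtree: {teak, holly, beech, aspen, pine, elm, ash, rowan, alder, acacia}, size 10.

10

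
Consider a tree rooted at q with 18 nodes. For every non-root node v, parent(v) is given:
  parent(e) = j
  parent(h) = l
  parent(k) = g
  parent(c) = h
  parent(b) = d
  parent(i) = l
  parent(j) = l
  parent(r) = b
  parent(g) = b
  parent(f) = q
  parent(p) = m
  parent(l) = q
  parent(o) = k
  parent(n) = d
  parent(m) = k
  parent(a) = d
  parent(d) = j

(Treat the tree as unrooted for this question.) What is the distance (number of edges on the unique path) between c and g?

6

The path is c–h–l–j–d–b–g, which has 6 edges.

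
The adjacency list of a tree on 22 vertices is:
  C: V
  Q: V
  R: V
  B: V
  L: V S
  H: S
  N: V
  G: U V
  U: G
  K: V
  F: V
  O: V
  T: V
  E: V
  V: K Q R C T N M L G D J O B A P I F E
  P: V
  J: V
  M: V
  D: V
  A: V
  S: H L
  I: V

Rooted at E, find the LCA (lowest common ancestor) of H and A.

Ancestors of H (toward the root): H, S, L, V, E.
Ancestors of A: A, V, E.
The deepest node appearing in both lists is V.

V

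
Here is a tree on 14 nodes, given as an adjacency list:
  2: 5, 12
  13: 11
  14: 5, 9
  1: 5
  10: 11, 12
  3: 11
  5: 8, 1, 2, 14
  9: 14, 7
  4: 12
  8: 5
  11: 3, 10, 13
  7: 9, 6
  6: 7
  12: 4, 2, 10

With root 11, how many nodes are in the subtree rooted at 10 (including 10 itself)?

11

Descendants of 10 (including itself): 10, 12, 2, 4, 5, 14, 8, 1, 9, 7, 6. That's 11.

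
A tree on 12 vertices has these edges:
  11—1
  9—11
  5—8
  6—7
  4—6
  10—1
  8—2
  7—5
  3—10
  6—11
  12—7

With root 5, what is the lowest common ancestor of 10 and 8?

5

10's ancestor chain is 10, 1, 11, 6, 7, 5 and 8's is 8, 5; they first meet at 5.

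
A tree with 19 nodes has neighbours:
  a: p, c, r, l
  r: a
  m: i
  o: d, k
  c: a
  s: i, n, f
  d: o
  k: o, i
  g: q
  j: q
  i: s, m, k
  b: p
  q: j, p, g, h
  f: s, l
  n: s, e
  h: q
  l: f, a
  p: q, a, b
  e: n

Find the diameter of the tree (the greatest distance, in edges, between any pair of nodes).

BFS from g reaches d last, at distance 10; BFS from d confirms no node is farther.
Path: g-q-p-a-l-f-s-i-k-o-d.

10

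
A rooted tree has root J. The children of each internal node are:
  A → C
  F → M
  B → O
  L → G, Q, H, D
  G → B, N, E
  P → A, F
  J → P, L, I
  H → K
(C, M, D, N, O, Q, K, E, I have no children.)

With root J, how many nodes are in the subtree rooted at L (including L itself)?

The subtree rooted at L contains: L, H, G, D, Q, K, E, N, B, O — 10 nodes.

10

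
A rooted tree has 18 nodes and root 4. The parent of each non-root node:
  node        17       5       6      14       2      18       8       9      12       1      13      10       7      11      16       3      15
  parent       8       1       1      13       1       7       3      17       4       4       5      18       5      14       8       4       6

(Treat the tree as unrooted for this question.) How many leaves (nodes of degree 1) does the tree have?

Exactly 7 nodes have a single neighbour: 2, 9, 10, 11, 12, 15, 16.

7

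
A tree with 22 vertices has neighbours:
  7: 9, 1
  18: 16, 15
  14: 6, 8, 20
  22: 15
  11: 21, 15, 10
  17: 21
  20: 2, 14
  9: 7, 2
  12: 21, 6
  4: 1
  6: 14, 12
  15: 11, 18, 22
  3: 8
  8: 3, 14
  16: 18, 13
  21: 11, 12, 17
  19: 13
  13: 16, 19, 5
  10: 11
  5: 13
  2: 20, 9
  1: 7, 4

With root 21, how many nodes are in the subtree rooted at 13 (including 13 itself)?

3

The subtree rooted at 13 contains: 13, 5, 19 — 3 nodes.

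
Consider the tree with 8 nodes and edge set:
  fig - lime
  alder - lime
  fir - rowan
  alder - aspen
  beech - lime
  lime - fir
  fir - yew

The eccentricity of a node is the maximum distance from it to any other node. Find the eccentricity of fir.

3

The node farthest from fir is aspen, via fir-lime-alder-aspen — 3 edges.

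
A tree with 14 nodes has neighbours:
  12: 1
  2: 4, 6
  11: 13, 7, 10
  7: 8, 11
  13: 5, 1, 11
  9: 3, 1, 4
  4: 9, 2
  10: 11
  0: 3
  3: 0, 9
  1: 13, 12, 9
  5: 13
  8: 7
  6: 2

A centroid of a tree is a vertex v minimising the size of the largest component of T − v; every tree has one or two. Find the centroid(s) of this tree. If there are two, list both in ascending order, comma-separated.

If 1 is removed the pieces have sizes 6, 6, 1, all ≤ ⌊14/2⌋ = 7.
Every other node leaves some component of size > 7, so the centroid is unique.

1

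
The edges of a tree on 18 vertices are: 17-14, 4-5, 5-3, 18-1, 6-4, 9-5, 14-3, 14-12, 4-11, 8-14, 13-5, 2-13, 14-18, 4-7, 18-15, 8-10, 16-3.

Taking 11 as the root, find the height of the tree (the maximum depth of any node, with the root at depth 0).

6

The longest root-to-leaf path is 11 – 4 – 5 – 3 – 14 – 18 – 1 (6 edges).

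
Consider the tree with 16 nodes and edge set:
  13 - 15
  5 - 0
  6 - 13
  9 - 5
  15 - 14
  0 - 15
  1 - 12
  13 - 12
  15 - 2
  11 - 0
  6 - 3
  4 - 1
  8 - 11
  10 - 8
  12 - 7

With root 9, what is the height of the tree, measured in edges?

7

The longest root-to-leaf path is 9 – 5 – 0 – 15 – 13 – 12 – 1 – 4 (7 edges).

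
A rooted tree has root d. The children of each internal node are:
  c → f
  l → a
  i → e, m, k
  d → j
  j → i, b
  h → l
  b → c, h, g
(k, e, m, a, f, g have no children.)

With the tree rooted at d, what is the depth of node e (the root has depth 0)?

3

Path from d to e: d–j–i–e, which has 3 edges.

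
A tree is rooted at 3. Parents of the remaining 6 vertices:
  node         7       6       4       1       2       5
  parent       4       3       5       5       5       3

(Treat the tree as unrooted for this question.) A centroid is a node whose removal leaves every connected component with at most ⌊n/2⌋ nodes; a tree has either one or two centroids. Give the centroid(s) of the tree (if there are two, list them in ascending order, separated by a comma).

5

Delete 5: the remaining components have sizes 2, 2, 1, 1. Max 2 ≤ 3, so 5 is a centroid.
No neighbour of 5 does as well, so 5 is the unique centroid.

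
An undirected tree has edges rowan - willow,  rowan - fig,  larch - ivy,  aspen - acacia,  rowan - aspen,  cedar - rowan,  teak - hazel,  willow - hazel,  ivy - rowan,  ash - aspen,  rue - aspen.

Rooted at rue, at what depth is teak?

rue – aspen – rowan – willow – hazel – teak — 5 edges.

5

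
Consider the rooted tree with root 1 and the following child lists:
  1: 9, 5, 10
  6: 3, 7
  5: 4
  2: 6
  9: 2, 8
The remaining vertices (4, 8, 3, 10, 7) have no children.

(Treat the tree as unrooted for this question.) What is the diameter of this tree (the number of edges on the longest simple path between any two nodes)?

6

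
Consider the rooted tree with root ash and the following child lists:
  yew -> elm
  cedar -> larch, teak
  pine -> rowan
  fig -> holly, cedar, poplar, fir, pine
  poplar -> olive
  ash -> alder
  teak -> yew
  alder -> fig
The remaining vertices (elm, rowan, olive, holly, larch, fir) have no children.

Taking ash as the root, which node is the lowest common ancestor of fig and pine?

fig's ancestor chain is fig, alder, ash and pine's is pine, fig, alder, ash; they first meet at fig.

fig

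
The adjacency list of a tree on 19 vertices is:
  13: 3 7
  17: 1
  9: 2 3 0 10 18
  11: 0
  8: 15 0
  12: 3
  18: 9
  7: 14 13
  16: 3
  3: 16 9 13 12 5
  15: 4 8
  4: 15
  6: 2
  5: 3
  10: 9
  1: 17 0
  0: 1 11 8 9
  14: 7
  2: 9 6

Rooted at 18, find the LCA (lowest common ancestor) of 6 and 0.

Ancestors of 6 (toward the root): 6, 2, 9, 18.
Ancestors of 0: 0, 9, 18.
The deepest node appearing in both lists is 9.

9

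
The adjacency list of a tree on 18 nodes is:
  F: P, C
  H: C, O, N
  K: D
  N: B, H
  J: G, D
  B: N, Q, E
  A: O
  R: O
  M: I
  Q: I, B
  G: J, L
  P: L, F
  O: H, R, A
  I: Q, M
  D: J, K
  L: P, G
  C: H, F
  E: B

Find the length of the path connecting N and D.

8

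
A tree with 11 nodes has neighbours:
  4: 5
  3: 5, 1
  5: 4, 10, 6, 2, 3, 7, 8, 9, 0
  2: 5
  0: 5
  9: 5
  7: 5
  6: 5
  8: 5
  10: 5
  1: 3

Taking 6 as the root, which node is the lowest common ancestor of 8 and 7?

5

Ancestors of 8 (toward the root): 8, 5, 6.
Ancestors of 7: 7, 5, 6.
The deepest node appearing in both lists is 5.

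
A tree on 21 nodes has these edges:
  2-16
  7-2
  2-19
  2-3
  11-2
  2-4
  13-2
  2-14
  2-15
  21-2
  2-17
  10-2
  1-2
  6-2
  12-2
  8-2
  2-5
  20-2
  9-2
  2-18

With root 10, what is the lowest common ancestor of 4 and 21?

Ancestors of 4 (toward the root): 4, 2, 10.
Ancestors of 21: 21, 2, 10.
The deepest node appearing in both lists is 2.

2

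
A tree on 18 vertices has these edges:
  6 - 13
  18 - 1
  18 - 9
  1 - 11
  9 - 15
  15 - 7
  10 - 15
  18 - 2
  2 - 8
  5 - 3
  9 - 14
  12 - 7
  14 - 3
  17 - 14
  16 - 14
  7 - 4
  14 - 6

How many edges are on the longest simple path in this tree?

6

A longest path is 13 – 6 – 14 – 9 – 18 – 2 – 8, with 6 edges.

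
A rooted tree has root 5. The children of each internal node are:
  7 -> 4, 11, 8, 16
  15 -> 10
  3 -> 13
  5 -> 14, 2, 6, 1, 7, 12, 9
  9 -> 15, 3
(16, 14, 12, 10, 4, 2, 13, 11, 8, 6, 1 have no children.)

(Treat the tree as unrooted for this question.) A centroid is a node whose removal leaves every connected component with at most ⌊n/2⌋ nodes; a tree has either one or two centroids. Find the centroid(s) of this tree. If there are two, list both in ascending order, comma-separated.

5

Delete 5: the remaining components have sizes 5, 5, 1, 1, 1, 1, 1. Max 5 ≤ 8, so 5 is a centroid.
No neighbour of 5 does as well, so 5 is the unique centroid.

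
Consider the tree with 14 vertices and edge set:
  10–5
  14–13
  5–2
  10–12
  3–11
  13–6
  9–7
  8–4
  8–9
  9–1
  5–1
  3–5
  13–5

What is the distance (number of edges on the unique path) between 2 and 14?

2 – 5 – 13 – 14: 3 edges.

3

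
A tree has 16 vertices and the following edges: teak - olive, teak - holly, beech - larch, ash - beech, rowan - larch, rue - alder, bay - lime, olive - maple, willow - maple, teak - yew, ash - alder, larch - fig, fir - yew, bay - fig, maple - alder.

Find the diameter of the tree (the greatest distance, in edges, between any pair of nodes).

BFS from lime reaches fir last, at distance 11; BFS from fir confirms no node is farther.
Path: lime–bay–fig–larch–beech–ash–alder–maple–olive–teak–yew–fir.

11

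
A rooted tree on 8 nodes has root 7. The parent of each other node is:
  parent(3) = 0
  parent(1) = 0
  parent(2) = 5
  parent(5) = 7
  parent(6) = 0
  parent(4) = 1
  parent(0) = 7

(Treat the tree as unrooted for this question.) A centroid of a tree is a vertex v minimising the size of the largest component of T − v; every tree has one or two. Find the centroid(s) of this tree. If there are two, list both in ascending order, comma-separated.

Removing 0 splits the tree into components of sizes 3, 2, 1, 1; the largest is 3 ≤ ⌊8/2⌋ = 4.
Every other node leaves some component of size > 4, so the centroid is unique.

0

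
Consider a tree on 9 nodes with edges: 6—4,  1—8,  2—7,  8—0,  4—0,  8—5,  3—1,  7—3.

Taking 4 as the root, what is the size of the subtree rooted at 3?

3

Descendants of 3 (including itself): 3, 7, 2. That's 3.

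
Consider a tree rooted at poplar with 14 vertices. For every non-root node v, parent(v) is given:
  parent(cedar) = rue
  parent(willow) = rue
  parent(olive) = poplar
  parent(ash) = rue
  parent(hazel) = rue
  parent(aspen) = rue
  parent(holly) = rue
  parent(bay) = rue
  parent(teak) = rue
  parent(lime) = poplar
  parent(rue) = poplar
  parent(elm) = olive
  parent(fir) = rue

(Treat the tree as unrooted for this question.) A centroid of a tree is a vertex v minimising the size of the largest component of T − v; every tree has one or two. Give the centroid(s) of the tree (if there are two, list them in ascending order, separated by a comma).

rue

Delete rue: the remaining components have sizes 4, 1, 1, 1, 1, 1, 1, 1, 1, 1. Max 4 ≤ 7, so rue is a centroid.
No neighbour of rue does as well, so rue is the unique centroid.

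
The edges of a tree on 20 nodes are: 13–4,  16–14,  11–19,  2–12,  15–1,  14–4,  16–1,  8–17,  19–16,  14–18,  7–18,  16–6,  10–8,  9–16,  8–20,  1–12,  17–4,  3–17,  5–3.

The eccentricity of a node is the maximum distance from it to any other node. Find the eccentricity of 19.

6

The node farthest from 19 is 10 (20, 5 also at distance 6), via 19 – 16 – 14 – 4 – 17 – 8 – 10 — 6 edges.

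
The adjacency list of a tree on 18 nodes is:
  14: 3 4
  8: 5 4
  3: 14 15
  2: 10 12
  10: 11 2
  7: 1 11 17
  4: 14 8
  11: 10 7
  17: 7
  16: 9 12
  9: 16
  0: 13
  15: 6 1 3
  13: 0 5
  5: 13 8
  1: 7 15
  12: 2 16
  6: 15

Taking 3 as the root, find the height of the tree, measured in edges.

9

A deepest node is 9, reached by 3 – 15 – 1 – 7 – 11 – 10 – 2 – 12 – 16 – 9.
That path has 9 edges, so the height is 9.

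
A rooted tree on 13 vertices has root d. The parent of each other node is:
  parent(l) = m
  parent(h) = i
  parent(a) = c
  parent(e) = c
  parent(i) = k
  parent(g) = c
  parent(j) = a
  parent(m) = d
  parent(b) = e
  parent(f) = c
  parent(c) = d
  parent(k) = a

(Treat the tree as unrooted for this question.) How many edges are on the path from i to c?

3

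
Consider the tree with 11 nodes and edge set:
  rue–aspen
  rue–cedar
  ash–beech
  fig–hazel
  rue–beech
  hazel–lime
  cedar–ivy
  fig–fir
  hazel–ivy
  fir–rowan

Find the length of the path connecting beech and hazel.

beech - rue - cedar - ivy - hazel: 4 edges.

4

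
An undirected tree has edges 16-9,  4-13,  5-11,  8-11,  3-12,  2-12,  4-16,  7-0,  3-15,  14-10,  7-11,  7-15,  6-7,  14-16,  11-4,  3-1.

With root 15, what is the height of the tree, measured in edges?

10 sits deepest: 15-7-11-4-16-14-10 — 6 edges from the root.

6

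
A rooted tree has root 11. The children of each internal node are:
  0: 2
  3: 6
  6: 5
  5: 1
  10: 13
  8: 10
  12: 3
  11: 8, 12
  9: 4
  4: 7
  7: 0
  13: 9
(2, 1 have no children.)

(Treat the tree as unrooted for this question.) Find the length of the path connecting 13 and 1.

8

13 – 10 – 8 – 11 – 12 – 3 – 6 – 5 – 1: 8 edges.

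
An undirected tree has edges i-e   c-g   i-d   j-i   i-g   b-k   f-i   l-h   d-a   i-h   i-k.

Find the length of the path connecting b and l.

4

b–k–i–h–l: 4 edges.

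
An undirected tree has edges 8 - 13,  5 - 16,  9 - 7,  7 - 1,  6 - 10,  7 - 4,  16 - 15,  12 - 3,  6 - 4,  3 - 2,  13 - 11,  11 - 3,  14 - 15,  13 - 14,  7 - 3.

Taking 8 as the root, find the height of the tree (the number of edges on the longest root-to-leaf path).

10 sits deepest: 8 – 13 – 11 – 3 – 7 – 4 – 6 – 10 — 7 edges from the root.

7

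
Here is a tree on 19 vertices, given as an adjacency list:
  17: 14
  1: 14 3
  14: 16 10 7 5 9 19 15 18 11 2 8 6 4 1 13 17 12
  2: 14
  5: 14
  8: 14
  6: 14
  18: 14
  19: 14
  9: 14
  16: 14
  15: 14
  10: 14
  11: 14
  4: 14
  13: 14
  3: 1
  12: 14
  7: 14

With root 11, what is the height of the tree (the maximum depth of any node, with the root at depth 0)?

3

3 sits deepest: 11 → 14 → 1 → 3 — 3 edges from the root.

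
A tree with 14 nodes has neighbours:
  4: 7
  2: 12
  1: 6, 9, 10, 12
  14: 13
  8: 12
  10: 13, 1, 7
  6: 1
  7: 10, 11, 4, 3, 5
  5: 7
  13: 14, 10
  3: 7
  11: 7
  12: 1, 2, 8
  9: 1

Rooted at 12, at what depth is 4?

4

12–1–10–7–4 — 4 edges.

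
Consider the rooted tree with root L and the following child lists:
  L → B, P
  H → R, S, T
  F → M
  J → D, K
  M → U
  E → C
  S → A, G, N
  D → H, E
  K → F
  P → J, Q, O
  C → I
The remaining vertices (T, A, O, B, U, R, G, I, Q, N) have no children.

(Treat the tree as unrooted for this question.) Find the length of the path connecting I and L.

6

Walking from I: I–C–E–D–J–P–L. Length 6.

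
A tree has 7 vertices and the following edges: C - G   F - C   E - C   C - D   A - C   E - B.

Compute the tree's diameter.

Starting from B, a farthest node is A at distance 3.
One longest path: B–E–C–A.
So the diameter is 3.

3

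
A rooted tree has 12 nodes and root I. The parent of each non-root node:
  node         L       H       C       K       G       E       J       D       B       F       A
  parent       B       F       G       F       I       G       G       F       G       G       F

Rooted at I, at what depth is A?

Climbing from A to the root: A – F – G – I. That's 3 steps.

3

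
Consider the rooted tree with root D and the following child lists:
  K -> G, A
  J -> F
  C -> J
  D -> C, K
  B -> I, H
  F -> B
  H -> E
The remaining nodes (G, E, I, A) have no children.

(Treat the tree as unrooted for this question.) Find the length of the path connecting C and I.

4

Walking from C: C–J–F–B–I. Length 4.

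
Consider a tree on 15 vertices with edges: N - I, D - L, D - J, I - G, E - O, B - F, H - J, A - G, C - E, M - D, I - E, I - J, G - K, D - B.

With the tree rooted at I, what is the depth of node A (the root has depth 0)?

2

Path from I to A: I – G – A, which has 2 edges.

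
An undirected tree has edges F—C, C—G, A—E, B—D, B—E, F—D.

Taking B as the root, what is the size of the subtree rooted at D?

4

Descendants of D (including itself): D, F, C, G. That's 4.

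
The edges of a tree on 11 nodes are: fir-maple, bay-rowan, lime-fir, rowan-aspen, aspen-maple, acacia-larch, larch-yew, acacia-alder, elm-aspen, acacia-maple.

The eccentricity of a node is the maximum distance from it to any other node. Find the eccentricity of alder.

5

Distances from alder peak at 5, attained at bay.
alder–acacia–maple–aspen–rowan–bay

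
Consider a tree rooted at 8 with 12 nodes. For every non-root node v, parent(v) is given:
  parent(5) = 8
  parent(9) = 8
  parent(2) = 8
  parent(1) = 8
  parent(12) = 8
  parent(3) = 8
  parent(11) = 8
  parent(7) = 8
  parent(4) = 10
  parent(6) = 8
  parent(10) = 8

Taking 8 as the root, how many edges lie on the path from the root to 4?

2

Climbing from 4 to the root: 4 → 10 → 8. That's 2 steps.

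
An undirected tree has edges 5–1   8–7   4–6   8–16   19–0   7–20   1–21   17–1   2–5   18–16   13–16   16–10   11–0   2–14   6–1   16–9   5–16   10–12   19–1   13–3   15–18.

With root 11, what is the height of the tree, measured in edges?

8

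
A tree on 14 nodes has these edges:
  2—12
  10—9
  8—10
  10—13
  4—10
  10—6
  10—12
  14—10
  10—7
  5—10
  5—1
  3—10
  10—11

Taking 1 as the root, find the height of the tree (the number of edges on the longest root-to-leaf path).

The longest root-to-leaf path is 1–5–10–12–2 (4 edges).

4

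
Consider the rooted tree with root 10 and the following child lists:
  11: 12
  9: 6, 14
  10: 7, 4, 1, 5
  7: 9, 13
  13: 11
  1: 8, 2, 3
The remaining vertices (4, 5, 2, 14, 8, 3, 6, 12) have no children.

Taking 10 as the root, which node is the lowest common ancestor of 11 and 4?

10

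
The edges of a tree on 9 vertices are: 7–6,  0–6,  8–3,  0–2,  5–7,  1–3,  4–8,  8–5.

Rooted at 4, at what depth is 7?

Climbing from 7 to the root: 7 – 5 – 8 – 4. That's 3 steps.

3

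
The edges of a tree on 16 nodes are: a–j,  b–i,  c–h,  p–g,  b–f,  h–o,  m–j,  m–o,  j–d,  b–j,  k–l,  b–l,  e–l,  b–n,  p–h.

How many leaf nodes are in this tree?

Exactly 9 nodes have a single neighbour: a, c, d, e, f, g, i, k, n.

9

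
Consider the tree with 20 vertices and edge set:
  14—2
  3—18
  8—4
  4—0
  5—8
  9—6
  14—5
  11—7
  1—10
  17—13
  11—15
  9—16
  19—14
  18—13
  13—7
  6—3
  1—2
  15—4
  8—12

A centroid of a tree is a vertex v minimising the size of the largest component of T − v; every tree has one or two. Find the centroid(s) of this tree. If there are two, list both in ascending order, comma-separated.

Removing 15 splits the tree into components of sizes 10, 9; the largest is 10 ≤ ⌊20/2⌋ = 10.
Its neighbour 4 also leaves a largest component of size 10, so both are centroids.

4, 15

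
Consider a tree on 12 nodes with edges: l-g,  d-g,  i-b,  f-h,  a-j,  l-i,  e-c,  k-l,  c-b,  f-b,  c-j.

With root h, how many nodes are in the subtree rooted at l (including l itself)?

The subtree rooted at l contains: l, k, g, d — 4 nodes.

4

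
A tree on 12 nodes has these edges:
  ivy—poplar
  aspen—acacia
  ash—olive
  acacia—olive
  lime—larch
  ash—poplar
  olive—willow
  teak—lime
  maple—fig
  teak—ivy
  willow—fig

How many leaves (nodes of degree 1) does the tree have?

3

The leaves are aspen, larch, maple.
That is 3 leaves.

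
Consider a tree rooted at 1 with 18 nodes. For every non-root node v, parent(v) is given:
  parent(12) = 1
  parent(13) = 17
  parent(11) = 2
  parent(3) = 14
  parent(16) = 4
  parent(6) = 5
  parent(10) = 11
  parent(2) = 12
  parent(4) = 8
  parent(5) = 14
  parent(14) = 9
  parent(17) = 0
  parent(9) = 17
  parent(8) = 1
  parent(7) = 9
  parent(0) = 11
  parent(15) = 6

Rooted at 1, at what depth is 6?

1–12–2–11–0–17–9–14–5–6 — 9 edges.

9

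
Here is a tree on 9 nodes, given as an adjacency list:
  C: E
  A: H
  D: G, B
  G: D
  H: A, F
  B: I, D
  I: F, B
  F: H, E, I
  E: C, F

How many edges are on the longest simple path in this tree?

BFS from G reaches C last, at distance 6; BFS from C confirms no node is farther.
Path: G - D - B - I - F - E - C.

6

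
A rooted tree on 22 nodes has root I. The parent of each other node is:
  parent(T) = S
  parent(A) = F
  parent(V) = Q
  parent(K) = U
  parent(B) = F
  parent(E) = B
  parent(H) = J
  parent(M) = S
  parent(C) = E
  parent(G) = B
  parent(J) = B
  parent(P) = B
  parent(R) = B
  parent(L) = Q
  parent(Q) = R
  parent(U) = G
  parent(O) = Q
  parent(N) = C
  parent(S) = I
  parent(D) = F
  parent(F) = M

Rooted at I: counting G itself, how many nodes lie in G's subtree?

The subtree rooted at G contains: G, U, K — 3 nodes.

3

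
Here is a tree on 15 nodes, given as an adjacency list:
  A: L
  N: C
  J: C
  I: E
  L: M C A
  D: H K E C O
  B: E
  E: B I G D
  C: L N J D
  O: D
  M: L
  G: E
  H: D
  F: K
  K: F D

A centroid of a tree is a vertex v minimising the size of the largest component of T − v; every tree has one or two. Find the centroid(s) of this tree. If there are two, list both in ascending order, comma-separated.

Removing D splits the tree into components of sizes 6, 4, 2, 1, 1; the largest is 6 ≤ ⌊15/2⌋ = 7.
Every other node leaves some component of size > 7, so the centroid is unique.

D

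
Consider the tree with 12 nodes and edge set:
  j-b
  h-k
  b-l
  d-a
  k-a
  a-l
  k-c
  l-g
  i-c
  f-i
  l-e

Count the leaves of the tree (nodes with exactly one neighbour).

The leaves are d, e, f, g, h, j.
That is 6 leaves.

6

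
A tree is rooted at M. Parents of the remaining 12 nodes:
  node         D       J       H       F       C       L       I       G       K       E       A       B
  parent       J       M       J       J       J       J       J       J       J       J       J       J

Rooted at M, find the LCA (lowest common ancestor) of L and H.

Path L→root: L J M; path H→root: H J M.
First common node: J.

J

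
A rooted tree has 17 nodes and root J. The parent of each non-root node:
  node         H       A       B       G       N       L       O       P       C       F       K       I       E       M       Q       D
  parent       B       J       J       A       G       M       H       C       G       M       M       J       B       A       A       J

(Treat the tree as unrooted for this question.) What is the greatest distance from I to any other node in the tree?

A farthest node from I is P.
The path I – J – A – G – C – P has 5 edges.

5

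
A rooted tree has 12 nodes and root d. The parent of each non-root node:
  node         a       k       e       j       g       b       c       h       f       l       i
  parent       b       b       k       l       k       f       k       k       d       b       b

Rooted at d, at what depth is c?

Path from d to c: d – f – b – k – c, which has 4 edges.

4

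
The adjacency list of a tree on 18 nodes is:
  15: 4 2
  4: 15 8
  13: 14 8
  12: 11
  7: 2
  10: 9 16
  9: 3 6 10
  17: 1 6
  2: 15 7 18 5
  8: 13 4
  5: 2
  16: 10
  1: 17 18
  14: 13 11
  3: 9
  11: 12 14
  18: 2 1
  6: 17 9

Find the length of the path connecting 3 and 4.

8

The path is 3–9–6–17–1–18–2–15–4, which has 8 edges.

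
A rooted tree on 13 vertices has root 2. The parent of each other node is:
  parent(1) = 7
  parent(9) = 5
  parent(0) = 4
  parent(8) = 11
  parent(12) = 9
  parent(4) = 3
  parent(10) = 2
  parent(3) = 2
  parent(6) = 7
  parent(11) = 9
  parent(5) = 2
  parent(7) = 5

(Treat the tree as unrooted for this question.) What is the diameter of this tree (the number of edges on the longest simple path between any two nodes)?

7

Starting from 8, a farthest node is 0 at distance 7.
One longest path: 8 – 11 – 9 – 5 – 2 – 3 – 4 – 0.
So the diameter is 7.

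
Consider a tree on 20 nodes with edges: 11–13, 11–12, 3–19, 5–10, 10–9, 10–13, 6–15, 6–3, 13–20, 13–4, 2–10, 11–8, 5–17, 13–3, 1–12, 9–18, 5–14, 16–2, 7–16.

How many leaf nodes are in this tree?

Exactly 10 nodes have a single neighbour: 1, 4, 7, 8, 14, 15, 17, 18, 19, 20.

10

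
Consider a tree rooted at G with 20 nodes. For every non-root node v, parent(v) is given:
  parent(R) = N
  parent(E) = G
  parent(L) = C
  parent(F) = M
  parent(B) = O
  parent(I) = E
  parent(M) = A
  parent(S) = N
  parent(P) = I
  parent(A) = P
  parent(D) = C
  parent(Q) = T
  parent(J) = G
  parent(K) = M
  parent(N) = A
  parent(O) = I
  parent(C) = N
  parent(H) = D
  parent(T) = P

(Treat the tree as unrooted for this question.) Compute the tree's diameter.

BFS from H reaches J last, at distance 9; BFS from J confirms no node is farther.
Path: H-D-C-N-A-P-I-E-G-J.

9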